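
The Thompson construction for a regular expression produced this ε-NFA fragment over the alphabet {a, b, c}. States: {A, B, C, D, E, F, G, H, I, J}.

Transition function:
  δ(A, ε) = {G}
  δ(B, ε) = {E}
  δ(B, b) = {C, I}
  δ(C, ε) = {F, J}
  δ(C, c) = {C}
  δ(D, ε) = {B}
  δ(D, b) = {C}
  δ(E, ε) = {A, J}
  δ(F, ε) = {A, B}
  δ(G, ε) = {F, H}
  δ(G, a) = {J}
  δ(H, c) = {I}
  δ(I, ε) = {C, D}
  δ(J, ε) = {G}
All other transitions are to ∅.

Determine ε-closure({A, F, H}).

{A, B, E, F, G, H, J}

Start with {A, F, H}.
From A via ε: add G.
From F via ε: add B.
From B via ε: add E.
From E via ε: add J.
No new states can be added; the closed set is {A, B, E, F, G, H, J}.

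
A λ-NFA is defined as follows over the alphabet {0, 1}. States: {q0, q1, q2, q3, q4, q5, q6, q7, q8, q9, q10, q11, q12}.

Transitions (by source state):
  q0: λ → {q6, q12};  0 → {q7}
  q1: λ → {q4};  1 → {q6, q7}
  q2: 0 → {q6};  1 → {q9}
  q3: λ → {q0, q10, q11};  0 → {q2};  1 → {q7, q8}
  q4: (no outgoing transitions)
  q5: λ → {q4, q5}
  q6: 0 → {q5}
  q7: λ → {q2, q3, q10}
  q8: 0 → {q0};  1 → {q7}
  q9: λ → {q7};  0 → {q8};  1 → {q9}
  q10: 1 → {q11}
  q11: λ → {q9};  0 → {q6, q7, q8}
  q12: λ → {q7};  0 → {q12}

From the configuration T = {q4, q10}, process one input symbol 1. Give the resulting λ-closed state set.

q10 on 1 → {q11}.
No 1-transition from q4.
Union after reading 1: {q11}.
Now take the λ-closure:
From q11 via λ: add q9.
From q9 via λ: add q7.
From q7 via λ: add q2, q3, q10.
From q3 via λ: add q0.
From q0 via λ: add q6, q12.
No new states can be added; the closed set is {q0, q2, q3, q6, q7, q9, q10, q11, q12}.

{q0, q2, q3, q6, q7, q9, q10, q11, q12}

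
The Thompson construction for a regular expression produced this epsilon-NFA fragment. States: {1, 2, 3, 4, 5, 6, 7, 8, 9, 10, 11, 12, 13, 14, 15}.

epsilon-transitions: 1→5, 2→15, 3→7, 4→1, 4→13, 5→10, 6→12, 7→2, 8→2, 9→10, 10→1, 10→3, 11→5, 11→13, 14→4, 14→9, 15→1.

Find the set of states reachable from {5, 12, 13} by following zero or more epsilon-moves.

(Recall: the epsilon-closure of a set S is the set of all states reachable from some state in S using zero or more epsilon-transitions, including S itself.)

{1, 2, 3, 5, 7, 10, 12, 13, 15}

Start with {5, 12, 13}.
From 5 via epsilon: add 10.
From 10 via epsilon: add 1, 3.
From 3 via epsilon: add 7.
From 7 via epsilon: add 2.
From 2 via epsilon: add 15.
No new states can be added; the closed set is {1, 2, 3, 5, 7, 10, 12, 13, 15}.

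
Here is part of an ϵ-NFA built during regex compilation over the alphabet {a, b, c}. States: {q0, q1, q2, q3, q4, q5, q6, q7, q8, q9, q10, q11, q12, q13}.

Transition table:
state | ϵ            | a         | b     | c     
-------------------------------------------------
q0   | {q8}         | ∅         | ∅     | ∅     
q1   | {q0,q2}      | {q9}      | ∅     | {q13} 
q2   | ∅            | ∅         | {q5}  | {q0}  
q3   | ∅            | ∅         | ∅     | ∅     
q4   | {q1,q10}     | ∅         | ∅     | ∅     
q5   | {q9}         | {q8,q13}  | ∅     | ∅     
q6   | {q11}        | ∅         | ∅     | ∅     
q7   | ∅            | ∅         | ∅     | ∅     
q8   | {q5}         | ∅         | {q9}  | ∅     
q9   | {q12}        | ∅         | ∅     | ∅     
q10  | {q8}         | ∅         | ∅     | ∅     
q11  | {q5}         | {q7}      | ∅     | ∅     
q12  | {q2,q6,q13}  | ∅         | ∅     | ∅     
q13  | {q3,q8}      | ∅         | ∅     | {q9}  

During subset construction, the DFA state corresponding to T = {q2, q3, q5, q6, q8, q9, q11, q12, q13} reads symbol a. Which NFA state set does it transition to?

q5 on a → {q8, q13}.
q11 on a → {q7}.
No a-transition from q2, q3, q6, q8, q9, q12, q13.
Union after reading a: {q7, q8, q13}.
Now take the ϵ-closure:
From q8 via ϵ: add q5.
From q13 via ϵ: add q3.
From q5 via ϵ: add q9.
From q9 via ϵ: add q12.
From q12 via ϵ: add q2, q6.
From q6 via ϵ: add q11.
No new states can be added; the closed set is {q2, q3, q5, q6, q7, q8, q9, q11, q12, q13}.

{q2, q3, q5, q6, q7, q8, q9, q11, q12, q13}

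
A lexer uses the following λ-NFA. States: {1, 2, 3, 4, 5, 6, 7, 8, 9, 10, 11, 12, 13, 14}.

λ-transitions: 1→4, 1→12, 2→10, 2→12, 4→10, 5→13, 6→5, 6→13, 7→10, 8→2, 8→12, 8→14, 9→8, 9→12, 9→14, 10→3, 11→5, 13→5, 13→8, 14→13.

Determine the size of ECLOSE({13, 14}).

Start with {13, 14}.
From 13 via λ: add 5, 8.
From 8 via λ: add 2, 12.
From 2 via λ: add 10.
From 10 via λ: add 3.
λ-closure = {2, 3, 5, 8, 10, 12, 13, 14}, which has 8 states.

8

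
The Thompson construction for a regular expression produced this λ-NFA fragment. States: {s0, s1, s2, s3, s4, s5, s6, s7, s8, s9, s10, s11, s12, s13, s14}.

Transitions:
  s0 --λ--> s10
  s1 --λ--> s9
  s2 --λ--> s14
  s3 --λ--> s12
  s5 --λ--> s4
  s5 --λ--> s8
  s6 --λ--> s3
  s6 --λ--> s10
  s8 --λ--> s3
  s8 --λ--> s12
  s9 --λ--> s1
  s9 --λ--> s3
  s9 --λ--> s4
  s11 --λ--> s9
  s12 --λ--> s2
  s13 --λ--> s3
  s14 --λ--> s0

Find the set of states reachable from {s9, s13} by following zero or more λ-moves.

Start with {s9, s13}.
From s9 via λ: add s1, s3, s4.
From s3 via λ: add s12.
From s12 via λ: add s2.
From s2 via λ: add s14.
From s14 via λ: add s0.
From s0 via λ: add s10.
No new states can be added; the closed set is {s0, s1, s2, s3, s4, s9, s10, s12, s13, s14}.

{s0, s1, s2, s3, s4, s9, s10, s12, s13, s14}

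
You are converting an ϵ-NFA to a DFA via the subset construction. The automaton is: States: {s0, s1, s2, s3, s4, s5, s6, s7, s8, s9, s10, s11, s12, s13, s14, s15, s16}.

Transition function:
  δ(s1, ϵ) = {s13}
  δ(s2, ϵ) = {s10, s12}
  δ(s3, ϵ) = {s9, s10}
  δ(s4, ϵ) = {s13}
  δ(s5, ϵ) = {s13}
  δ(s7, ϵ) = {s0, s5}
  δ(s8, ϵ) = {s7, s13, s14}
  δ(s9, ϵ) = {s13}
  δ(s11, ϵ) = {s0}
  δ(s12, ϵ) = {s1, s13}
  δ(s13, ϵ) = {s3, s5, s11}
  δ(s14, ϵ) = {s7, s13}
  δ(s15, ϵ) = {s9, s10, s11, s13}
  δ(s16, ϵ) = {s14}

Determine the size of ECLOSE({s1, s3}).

8

Start with {s1, s3}.
From s1 via ϵ: add s13.
From s3 via ϵ: add s9, s10.
From s13 via ϵ: add s5, s11.
From s11 via ϵ: add s0.
ϵ-closure = {s0, s1, s3, s5, s9, s10, s11, s13}, which has 8 states.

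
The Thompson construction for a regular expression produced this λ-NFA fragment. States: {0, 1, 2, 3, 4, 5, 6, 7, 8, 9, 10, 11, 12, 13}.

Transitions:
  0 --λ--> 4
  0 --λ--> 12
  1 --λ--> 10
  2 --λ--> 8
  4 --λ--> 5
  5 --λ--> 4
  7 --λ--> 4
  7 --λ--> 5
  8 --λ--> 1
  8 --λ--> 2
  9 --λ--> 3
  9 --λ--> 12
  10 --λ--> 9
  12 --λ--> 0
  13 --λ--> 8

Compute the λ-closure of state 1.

Start with {1}.
From 1 via λ: add 10.
From 10 via λ: add 9.
From 9 via λ: add 3, 12.
From 12 via λ: add 0.
From 0 via λ: add 4.
From 4 via λ: add 5.
No new states can be added; the closed set is {0, 1, 3, 4, 5, 9, 10, 12}.

{0, 1, 3, 4, 5, 9, 10, 12}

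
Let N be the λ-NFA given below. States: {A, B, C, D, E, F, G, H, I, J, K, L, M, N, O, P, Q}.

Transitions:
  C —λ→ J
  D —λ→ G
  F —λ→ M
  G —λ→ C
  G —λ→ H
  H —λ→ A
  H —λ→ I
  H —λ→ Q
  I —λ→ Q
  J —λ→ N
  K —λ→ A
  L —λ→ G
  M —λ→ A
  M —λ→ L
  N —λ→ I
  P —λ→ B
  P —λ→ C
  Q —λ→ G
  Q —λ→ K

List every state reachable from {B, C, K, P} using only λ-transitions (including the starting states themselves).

{A, B, C, G, H, I, J, K, N, P, Q}

Start with {B, C, K, P}.
From C via λ: add J.
From K via λ: add A.
From J via λ: add N.
From N via λ: add I.
From I via λ: add Q.
From Q via λ: add G.
From G via λ: add H.
No new states can be added; the closed set is {A, B, C, G, H, I, J, K, N, P, Q}.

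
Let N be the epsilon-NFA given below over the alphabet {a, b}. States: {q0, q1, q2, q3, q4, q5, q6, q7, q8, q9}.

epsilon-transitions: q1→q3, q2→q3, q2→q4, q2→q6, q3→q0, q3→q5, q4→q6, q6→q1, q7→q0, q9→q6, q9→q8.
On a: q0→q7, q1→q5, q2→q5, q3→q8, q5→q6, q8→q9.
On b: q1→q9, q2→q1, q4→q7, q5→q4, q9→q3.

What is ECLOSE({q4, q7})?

Start with {q4, q7}.
From q4 via epsilon: add q6.
From q7 via epsilon: add q0.
From q6 via epsilon: add q1.
From q1 via epsilon: add q3.
From q3 via epsilon: add q5.
No new states can be added; the closed set is {q0, q1, q3, q4, q5, q6, q7}.

{q0, q1, q3, q4, q5, q6, q7}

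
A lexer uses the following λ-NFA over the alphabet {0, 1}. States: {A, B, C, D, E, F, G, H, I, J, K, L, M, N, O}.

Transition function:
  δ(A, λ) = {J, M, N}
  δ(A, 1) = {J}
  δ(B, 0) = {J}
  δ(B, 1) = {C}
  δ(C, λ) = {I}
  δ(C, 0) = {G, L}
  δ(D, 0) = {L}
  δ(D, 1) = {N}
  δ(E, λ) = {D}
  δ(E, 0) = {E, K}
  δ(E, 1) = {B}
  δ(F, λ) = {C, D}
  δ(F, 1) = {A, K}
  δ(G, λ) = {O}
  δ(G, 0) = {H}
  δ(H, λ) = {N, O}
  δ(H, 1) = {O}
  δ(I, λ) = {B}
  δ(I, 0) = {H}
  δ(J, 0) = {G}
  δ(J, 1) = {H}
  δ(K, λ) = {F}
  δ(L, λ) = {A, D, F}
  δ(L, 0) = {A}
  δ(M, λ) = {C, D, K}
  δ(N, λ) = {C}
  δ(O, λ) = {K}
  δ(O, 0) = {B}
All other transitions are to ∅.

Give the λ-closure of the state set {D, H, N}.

{B, C, D, F, H, I, K, N, O}

Start with {D, H, N}.
From H via λ: add O.
From N via λ: add C.
From C via λ: add I.
From O via λ: add K.
From I via λ: add B.
From K via λ: add F.
No new states can be added; the closed set is {B, C, D, F, H, I, K, N, O}.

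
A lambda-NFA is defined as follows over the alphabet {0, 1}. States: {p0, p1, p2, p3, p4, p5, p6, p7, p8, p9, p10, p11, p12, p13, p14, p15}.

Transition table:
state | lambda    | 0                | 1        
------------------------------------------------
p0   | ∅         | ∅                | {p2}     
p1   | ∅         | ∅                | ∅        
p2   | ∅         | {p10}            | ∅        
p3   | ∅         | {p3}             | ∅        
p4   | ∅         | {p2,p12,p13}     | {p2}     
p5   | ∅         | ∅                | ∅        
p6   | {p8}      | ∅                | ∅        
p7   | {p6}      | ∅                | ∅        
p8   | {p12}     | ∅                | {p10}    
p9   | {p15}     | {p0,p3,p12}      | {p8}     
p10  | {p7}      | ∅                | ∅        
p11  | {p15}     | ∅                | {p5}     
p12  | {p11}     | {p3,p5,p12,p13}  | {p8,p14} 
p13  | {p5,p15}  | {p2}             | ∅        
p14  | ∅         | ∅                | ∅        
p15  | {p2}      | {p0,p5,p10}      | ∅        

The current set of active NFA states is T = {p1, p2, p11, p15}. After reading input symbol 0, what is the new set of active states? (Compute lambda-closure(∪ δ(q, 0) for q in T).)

p2 on 0 → {p10}.
p15 on 0 → {p0, p5, p10}.
No 0-transition from p1, p11.
Union after reading 0: {p0, p5, p10}.
Now take the lambda-closure:
From p10 via lambda: add p7.
From p7 via lambda: add p6.
From p6 via lambda: add p8.
From p8 via lambda: add p12.
From p12 via lambda: add p11.
From p11 via lambda: add p15.
From p15 via lambda: add p2.
No new states can be added; the closed set is {p0, p2, p5, p6, p7, p8, p10, p11, p12, p15}.

{p0, p2, p5, p6, p7, p8, p10, p11, p12, p15}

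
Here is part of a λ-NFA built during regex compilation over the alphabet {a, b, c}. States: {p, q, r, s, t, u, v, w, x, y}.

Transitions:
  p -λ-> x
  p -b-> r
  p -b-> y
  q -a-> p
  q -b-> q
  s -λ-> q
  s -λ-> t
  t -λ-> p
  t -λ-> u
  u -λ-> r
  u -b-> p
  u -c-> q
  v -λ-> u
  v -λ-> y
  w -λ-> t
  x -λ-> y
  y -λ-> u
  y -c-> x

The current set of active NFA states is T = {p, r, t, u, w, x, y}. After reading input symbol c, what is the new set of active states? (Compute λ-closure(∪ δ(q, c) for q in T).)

u on c → {q}.
y on c → {x}.
No c-transition from p, r, t, w, x.
Union after reading c: {q, x}.
Now take the λ-closure:
From x via λ: add y.
From y via λ: add u.
From u via λ: add r.
No new states can be added; the closed set is {q, r, u, x, y}.

{q, r, u, x, y}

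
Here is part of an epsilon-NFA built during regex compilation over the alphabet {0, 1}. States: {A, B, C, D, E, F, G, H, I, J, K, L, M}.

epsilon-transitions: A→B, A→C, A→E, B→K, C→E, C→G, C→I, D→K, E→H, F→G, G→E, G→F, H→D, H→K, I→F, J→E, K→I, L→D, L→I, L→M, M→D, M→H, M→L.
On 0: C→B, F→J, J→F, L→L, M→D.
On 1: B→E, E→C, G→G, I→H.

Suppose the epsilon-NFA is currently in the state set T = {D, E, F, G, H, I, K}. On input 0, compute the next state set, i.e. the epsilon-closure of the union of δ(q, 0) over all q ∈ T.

{D, E, F, G, H, I, J, K}

F on 0 → {J}.
No 0-transition from D, E, G, H, I, K.
Union after reading 0: {J}.
Now take the epsilon-closure:
From J via epsilon: add E.
From E via epsilon: add H.
From H via epsilon: add D, K.
From K via epsilon: add I.
From I via epsilon: add F.
From F via epsilon: add G.
No new states can be added; the closed set is {D, E, F, G, H, I, J, K}.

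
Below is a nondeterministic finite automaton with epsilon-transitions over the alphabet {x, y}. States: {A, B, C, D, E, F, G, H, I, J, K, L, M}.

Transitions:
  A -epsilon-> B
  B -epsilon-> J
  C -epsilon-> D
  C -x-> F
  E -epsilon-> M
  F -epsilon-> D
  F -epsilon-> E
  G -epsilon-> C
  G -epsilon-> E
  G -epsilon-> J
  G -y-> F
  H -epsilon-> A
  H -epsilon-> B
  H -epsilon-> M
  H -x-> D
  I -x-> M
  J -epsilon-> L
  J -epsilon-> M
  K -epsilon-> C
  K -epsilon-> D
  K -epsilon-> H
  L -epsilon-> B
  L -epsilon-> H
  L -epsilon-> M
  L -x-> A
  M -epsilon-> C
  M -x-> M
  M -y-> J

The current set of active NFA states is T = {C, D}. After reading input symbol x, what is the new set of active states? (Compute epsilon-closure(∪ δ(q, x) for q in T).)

{C, D, E, F, M}

C on x → {F}.
No x-transition from D.
Union after reading x: {F}.
Now take the epsilon-closure:
From F via epsilon: add D, E.
From E via epsilon: add M.
From M via epsilon: add C.
No new states can be added; the closed set is {C, D, E, F, M}.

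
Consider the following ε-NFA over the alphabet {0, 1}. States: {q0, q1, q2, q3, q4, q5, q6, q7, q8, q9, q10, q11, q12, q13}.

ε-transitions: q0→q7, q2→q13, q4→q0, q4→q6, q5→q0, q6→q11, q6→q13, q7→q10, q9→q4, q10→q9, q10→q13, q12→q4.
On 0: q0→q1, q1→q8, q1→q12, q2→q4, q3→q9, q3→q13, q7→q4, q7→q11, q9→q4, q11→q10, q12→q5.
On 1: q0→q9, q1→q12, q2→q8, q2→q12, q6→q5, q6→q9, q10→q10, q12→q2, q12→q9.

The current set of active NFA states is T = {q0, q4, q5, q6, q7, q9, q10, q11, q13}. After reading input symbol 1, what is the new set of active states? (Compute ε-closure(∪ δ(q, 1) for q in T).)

q0 on 1 → {q9}.
q6 on 1 → {q5, q9}.
q10 on 1 → {q10}.
No 1-transition from q4, q5, q7, q9, q11, q13.
Union after reading 1: {q5, q9, q10}.
Now take the ε-closure:
From q5 via ε: add q0.
From q9 via ε: add q4.
From q10 via ε: add q13.
From q0 via ε: add q7.
From q4 via ε: add q6.
From q6 via ε: add q11.
No new states can be added; the closed set is {q0, q4, q5, q6, q7, q9, q10, q11, q13}.

{q0, q4, q5, q6, q7, q9, q10, q11, q13}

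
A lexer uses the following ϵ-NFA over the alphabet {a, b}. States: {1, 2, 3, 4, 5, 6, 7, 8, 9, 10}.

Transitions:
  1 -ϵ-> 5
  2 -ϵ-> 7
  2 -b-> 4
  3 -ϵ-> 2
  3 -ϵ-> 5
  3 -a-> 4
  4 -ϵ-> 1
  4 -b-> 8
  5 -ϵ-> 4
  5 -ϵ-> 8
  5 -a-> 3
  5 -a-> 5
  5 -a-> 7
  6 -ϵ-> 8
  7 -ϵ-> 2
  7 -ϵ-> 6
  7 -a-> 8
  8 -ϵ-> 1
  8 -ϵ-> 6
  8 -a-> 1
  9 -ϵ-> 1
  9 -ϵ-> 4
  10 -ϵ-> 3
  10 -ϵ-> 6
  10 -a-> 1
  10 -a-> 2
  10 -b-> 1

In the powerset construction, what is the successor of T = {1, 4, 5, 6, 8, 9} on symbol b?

4 on b → {8}.
No b-transition from 1, 5, 6, 8, 9.
Union after reading b: {8}.
Now take the ϵ-closure:
From 8 via ϵ: add 1, 6.
From 1 via ϵ: add 5.
From 5 via ϵ: add 4.
No new states can be added; the closed set is {1, 4, 5, 6, 8}.

{1, 4, 5, 6, 8}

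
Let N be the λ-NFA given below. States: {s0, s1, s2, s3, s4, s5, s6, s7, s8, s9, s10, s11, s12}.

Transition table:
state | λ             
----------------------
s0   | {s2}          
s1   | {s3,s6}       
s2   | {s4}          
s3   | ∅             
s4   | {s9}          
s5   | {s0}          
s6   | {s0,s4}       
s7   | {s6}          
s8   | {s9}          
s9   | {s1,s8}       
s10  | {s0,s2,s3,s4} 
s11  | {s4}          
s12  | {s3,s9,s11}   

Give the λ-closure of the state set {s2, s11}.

Start with {s2, s11}.
From s2 via λ: add s4.
From s4 via λ: add s9.
From s9 via λ: add s1, s8.
From s1 via λ: add s3, s6.
From s6 via λ: add s0.
No new states can be added; the closed set is {s0, s1, s2, s3, s4, s6, s8, s9, s11}.

{s0, s1, s2, s3, s4, s6, s8, s9, s11}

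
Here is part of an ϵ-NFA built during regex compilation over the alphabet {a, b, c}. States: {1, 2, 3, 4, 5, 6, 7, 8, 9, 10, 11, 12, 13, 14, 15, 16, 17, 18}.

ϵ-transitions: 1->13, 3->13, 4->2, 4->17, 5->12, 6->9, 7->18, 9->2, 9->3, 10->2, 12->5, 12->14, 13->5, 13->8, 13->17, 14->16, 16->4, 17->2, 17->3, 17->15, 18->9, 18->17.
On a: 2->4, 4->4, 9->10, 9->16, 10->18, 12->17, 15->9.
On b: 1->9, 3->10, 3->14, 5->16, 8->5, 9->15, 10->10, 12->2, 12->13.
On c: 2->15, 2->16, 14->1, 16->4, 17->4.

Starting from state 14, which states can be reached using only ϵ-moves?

Start with {14}.
From 14 via ϵ: add 16.
From 16 via ϵ: add 4.
From 4 via ϵ: add 2, 17.
From 17 via ϵ: add 3, 15.
From 3 via ϵ: add 13.
From 13 via ϵ: add 5, 8.
From 5 via ϵ: add 12.
No new states can be added; the closed set is {2, 3, 4, 5, 8, 12, 13, 14, 15, 16, 17}.

{2, 3, 4, 5, 8, 12, 13, 14, 15, 16, 17}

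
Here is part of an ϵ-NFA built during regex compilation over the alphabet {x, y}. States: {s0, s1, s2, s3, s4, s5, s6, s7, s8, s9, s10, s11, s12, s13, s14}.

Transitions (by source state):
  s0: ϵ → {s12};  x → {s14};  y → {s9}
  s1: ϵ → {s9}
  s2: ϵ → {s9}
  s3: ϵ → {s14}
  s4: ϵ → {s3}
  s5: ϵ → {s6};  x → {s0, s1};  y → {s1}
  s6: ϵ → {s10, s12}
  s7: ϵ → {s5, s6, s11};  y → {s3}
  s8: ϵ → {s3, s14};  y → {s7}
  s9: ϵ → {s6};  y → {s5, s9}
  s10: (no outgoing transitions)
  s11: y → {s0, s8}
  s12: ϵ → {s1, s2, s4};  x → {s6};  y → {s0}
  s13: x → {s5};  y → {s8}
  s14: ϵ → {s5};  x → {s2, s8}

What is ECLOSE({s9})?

{s1, s2, s3, s4, s5, s6, s9, s10, s12, s14}

Start with {s9}.
From s9 via ϵ: add s6.
From s6 via ϵ: add s10, s12.
From s12 via ϵ: add s1, s2, s4.
From s4 via ϵ: add s3.
From s3 via ϵ: add s14.
From s14 via ϵ: add s5.
No new states can be added; the closed set is {s1, s2, s3, s4, s5, s6, s9, s10, s12, s14}.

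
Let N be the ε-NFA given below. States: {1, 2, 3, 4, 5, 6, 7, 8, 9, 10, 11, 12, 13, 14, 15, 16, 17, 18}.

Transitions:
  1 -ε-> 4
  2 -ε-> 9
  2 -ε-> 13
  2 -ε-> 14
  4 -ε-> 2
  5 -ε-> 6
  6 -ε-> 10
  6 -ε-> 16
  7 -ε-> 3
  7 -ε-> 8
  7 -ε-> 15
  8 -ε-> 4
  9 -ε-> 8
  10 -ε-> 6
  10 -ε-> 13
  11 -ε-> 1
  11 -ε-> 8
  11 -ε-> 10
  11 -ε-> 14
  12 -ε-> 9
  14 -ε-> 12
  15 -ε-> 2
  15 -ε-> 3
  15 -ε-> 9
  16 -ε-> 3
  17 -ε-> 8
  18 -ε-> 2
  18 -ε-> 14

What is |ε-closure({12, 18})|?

8

Start with {12, 18}.
From 12 via ε: add 9.
From 18 via ε: add 2, 14.
From 2 via ε: add 13.
From 9 via ε: add 8.
From 8 via ε: add 4.
ε-closure = {2, 4, 8, 9, 12, 13, 14, 18}, which has 8 states.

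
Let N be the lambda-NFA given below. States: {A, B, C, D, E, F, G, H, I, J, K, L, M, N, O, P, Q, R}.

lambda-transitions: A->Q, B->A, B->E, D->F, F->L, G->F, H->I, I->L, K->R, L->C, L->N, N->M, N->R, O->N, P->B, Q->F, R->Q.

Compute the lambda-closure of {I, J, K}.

Start with {I, J, K}.
From I via lambda: add L.
From K via lambda: add R.
From L via lambda: add C, N.
From R via lambda: add Q.
From N via lambda: add M.
From Q via lambda: add F.
No new states can be added; the closed set is {C, F, I, J, K, L, M, N, Q, R}.

{C, F, I, J, K, L, M, N, Q, R}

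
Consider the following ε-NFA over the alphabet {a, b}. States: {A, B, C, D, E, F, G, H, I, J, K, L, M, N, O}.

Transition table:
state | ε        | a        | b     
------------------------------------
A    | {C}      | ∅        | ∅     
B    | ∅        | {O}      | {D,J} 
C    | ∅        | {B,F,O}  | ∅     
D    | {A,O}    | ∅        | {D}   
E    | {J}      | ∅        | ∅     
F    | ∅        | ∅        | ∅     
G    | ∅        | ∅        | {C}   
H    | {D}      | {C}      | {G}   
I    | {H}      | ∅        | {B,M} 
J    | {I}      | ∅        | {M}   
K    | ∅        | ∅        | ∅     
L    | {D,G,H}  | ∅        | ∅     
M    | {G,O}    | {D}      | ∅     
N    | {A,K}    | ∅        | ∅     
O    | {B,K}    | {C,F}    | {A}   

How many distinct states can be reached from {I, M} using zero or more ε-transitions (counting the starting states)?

10

Start with {I, M}.
From I via ε: add H.
From M via ε: add G, O.
From H via ε: add D.
From O via ε: add B, K.
From D via ε: add A.
From A via ε: add C.
ε-closure = {A, B, C, D, G, H, I, K, M, O}, which has 10 states.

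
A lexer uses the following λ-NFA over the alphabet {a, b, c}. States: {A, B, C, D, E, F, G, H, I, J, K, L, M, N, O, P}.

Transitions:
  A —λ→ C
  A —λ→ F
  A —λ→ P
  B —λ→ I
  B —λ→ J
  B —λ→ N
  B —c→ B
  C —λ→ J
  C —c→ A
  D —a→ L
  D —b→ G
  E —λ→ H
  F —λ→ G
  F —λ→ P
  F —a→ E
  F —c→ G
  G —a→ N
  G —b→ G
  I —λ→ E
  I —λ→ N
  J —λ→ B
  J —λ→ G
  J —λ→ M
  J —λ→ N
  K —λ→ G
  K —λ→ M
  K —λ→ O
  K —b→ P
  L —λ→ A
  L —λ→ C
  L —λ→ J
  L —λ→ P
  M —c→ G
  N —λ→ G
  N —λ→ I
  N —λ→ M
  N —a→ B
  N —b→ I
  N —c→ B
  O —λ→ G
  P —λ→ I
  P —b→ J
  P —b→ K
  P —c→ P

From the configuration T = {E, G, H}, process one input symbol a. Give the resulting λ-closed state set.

{E, G, H, I, M, N}

G on a → {N}.
No a-transition from E, H.
Union after reading a: {N}.
Now take the λ-closure:
From N via λ: add G, I, M.
From I via λ: add E.
From E via λ: add H.
No new states can be added; the closed set is {E, G, H, I, M, N}.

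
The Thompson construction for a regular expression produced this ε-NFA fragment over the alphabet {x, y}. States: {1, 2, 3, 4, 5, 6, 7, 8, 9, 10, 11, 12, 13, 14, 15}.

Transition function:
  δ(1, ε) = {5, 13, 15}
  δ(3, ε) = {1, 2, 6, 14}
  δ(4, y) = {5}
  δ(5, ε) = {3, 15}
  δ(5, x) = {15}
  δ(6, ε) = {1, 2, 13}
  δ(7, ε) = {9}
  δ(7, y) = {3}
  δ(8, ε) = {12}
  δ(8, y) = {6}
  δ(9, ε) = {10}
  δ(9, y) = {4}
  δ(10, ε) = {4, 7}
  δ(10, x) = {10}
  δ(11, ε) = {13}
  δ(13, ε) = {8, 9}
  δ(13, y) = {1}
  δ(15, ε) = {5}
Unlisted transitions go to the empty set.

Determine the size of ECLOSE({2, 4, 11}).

9

Start with {2, 4, 11}.
From 11 via ε: add 13.
From 13 via ε: add 8, 9.
From 8 via ε: add 12.
From 9 via ε: add 10.
From 10 via ε: add 7.
ε-closure = {2, 4, 7, 8, 9, 10, 11, 12, 13}, which has 9 states.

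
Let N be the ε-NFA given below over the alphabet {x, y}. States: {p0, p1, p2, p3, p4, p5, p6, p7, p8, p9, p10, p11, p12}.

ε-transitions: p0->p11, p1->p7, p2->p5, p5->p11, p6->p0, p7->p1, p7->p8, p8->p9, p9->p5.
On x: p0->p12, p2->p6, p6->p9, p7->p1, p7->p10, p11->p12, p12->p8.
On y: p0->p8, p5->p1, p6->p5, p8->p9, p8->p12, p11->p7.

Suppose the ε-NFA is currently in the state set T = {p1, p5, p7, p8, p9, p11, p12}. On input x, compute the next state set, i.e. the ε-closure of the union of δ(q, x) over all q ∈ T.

p7 on x → {p1, p10}.
p11 on x → {p12}.
p12 on x → {p8}.
No x-transition from p1, p5, p8, p9.
Union after reading x: {p1, p8, p10, p12}.
Now take the ε-closure:
From p1 via ε: add p7.
From p8 via ε: add p9.
From p9 via ε: add p5.
From p5 via ε: add p11.
No new states can be added; the closed set is {p1, p5, p7, p8, p9, p10, p11, p12}.

{p1, p5, p7, p8, p9, p10, p11, p12}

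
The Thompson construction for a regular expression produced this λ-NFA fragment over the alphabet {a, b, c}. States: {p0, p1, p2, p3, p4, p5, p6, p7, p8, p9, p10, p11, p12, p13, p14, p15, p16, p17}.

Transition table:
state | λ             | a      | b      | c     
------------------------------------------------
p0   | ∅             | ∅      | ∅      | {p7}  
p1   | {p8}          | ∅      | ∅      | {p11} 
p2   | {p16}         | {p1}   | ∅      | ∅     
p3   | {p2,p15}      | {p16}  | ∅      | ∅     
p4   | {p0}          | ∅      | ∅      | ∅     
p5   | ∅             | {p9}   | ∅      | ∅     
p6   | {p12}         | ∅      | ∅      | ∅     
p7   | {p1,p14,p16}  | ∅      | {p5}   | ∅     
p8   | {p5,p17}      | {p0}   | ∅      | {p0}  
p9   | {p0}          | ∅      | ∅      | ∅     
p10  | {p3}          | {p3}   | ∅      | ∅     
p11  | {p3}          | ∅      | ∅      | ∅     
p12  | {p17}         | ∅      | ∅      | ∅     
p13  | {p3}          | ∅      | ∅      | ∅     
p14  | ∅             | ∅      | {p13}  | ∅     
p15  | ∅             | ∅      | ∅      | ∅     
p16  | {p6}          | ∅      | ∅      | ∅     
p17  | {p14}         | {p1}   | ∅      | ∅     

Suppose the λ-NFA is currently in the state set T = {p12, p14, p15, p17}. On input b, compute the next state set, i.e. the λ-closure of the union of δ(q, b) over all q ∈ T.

p14 on b → {p13}.
No b-transition from p12, p15, p17.
Union after reading b: {p13}.
Now take the λ-closure:
From p13 via λ: add p3.
From p3 via λ: add p2, p15.
From p2 via λ: add p16.
From p16 via λ: add p6.
From p6 via λ: add p12.
From p12 via λ: add p17.
From p17 via λ: add p14.
No new states can be added; the closed set is {p2, p3, p6, p12, p13, p14, p15, p16, p17}.

{p2, p3, p6, p12, p13, p14, p15, p16, p17}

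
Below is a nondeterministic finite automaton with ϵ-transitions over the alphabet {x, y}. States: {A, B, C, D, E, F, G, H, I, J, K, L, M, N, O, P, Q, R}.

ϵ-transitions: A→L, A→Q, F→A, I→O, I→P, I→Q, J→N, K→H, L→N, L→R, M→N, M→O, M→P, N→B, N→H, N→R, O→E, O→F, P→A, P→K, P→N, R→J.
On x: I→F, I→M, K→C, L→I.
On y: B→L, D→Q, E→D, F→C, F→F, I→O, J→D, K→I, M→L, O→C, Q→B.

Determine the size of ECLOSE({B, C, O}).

12

Start with {B, C, O}.
From O via ϵ: add E, F.
From F via ϵ: add A.
From A via ϵ: add L, Q.
From L via ϵ: add N, R.
From N via ϵ: add H.
From R via ϵ: add J.
ϵ-closure = {A, B, C, E, F, H, J, L, N, O, Q, R}, which has 12 states.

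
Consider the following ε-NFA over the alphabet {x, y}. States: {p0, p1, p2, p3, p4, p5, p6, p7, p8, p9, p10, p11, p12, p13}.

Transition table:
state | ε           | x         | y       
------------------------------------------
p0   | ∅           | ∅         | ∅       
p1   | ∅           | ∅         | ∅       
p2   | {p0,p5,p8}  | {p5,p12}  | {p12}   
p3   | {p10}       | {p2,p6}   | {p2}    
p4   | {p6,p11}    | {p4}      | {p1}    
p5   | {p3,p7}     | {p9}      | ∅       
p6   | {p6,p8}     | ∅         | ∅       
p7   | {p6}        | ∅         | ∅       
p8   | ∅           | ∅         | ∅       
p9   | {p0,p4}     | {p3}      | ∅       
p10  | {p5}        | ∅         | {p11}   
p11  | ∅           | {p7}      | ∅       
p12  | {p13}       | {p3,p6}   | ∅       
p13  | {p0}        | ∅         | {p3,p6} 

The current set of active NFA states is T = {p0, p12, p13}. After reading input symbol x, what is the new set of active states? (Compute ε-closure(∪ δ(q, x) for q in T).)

p12 on x → {p3, p6}.
No x-transition from p0, p13.
Union after reading x: {p3, p6}.
Now take the ε-closure:
From p3 via ε: add p10.
From p6 via ε: add p8.
From p10 via ε: add p5.
From p5 via ε: add p7.
No new states can be added; the closed set is {p3, p5, p6, p7, p8, p10}.

{p3, p5, p6, p7, p8, p10}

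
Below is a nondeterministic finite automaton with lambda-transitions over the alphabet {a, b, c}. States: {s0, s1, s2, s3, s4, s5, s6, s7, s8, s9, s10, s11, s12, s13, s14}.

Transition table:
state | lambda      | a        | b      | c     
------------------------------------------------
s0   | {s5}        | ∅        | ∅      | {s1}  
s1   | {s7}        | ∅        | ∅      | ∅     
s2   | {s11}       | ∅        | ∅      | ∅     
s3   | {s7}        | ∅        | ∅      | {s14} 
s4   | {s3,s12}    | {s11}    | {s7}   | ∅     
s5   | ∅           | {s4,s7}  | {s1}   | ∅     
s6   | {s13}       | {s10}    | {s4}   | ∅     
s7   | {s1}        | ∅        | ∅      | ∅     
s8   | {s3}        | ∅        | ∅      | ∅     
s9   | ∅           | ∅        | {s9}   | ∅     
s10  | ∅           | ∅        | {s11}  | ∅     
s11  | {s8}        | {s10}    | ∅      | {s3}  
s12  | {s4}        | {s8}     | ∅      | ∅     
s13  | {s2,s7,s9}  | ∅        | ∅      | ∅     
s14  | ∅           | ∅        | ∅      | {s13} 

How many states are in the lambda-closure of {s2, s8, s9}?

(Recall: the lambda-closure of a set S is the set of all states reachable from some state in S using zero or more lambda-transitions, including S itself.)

7

Start with {s2, s8, s9}.
From s2 via lambda: add s11.
From s8 via lambda: add s3.
From s3 via lambda: add s7.
From s7 via lambda: add s1.
lambda-closure = {s1, s2, s3, s7, s8, s9, s11}, which has 7 states.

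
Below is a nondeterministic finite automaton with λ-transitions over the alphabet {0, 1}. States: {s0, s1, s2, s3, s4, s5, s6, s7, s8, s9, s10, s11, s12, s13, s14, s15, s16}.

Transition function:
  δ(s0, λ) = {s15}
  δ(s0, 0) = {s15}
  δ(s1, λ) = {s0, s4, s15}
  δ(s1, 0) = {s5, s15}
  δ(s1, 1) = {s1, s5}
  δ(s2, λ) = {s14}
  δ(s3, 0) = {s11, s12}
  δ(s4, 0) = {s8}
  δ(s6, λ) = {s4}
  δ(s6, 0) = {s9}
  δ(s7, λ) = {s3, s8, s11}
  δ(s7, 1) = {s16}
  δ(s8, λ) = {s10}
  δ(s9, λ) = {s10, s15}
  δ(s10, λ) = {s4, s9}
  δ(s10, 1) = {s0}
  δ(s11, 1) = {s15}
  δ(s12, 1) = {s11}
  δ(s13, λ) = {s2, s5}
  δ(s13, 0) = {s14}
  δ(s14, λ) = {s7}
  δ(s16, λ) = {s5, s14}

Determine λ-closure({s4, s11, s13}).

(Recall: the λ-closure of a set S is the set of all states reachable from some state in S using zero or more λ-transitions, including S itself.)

{s2, s3, s4, s5, s7, s8, s9, s10, s11, s13, s14, s15}

Start with {s4, s11, s13}.
From s13 via λ: add s2, s5.
From s2 via λ: add s14.
From s14 via λ: add s7.
From s7 via λ: add s3, s8.
From s8 via λ: add s10.
From s10 via λ: add s9.
From s9 via λ: add s15.
No new states can be added; the closed set is {s2, s3, s4, s5, s7, s8, s9, s10, s11, s13, s14, s15}.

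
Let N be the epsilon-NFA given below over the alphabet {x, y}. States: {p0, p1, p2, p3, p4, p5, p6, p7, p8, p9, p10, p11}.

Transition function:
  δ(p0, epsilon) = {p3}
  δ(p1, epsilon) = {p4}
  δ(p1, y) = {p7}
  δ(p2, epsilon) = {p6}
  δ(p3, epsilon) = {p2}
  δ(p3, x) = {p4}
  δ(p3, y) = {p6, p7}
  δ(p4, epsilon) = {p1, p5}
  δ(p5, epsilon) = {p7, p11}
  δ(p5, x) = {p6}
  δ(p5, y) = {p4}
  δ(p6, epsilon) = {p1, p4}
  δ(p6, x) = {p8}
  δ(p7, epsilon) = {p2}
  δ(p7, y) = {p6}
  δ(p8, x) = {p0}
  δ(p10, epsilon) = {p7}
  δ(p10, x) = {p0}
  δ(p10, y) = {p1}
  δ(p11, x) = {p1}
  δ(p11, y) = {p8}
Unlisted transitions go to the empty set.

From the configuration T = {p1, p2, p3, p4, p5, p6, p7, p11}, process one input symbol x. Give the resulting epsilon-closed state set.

p3 on x → {p4}.
p5 on x → {p6}.
p6 on x → {p8}.
p11 on x → {p1}.
No x-transition from p1, p2, p4, p7.
Union after reading x: {p1, p4, p6, p8}.
Now take the epsilon-closure:
From p4 via epsilon: add p5.
From p5 via epsilon: add p7, p11.
From p7 via epsilon: add p2.
No new states can be added; the closed set is {p1, p2, p4, p5, p6, p7, p8, p11}.

{p1, p2, p4, p5, p6, p7, p8, p11}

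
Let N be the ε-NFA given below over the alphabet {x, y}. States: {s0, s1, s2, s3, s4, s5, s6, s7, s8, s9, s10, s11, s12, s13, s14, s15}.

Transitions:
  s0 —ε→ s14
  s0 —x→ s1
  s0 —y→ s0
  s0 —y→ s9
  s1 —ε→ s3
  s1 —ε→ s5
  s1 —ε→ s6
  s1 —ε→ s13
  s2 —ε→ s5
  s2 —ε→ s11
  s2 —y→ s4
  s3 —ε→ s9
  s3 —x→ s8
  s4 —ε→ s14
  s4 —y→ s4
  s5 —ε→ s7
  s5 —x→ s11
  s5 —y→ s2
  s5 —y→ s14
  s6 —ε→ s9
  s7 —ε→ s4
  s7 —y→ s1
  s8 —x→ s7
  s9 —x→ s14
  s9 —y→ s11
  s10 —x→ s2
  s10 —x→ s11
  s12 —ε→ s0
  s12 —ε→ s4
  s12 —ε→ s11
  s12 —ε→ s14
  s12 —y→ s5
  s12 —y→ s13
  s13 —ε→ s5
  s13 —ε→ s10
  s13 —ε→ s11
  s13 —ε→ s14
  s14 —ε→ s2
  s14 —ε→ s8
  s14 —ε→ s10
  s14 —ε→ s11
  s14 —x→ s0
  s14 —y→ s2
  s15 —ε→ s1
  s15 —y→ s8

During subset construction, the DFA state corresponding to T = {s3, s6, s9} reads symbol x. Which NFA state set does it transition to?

s3 on x → {s8}.
s9 on x → {s14}.
No x-transition from s6.
Union after reading x: {s8, s14}.
Now take the ε-closure:
From s14 via ε: add s2, s10, s11.
From s2 via ε: add s5.
From s5 via ε: add s7.
From s7 via ε: add s4.
No new states can be added; the closed set is {s2, s4, s5, s7, s8, s10, s11, s14}.

{s2, s4, s5, s7, s8, s10, s11, s14}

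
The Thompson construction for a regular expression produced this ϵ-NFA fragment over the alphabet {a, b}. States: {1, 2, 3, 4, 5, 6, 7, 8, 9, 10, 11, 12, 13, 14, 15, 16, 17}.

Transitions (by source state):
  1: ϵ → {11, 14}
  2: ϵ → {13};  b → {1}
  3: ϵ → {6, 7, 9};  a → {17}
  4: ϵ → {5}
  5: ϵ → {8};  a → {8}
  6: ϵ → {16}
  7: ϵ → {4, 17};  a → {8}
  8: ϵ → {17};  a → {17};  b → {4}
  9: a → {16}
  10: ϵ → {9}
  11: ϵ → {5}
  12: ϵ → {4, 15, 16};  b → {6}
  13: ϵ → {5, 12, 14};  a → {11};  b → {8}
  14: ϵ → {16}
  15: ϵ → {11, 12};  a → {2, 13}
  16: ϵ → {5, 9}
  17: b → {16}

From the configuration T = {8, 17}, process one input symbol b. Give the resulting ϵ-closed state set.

8 on b → {4}.
17 on b → {16}.
Union after reading b: {4, 16}.
Now take the ϵ-closure:
From 4 via ϵ: add 5.
From 16 via ϵ: add 9.
From 5 via ϵ: add 8.
From 8 via ϵ: add 17.
No new states can be added; the closed set is {4, 5, 8, 9, 16, 17}.

{4, 5, 8, 9, 16, 17}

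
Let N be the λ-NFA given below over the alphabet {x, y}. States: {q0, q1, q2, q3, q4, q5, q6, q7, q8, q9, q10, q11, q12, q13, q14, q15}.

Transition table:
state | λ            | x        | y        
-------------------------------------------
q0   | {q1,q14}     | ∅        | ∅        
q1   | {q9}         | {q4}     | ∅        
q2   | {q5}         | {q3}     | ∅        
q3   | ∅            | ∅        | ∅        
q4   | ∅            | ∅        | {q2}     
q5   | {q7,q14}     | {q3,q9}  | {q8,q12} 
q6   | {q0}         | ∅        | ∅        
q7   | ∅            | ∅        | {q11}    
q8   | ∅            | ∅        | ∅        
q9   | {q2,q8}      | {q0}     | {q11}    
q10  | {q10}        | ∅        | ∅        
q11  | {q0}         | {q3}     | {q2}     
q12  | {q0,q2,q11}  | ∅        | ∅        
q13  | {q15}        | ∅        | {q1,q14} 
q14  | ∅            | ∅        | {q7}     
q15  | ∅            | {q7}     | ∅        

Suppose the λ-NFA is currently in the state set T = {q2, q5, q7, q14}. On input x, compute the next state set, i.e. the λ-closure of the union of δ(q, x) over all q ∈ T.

{q2, q3, q5, q7, q8, q9, q14}

q2 on x → {q3}.
q5 on x → {q3, q9}.
No x-transition from q7, q14.
Union after reading x: {q3, q9}.
Now take the λ-closure:
From q9 via λ: add q2, q8.
From q2 via λ: add q5.
From q5 via λ: add q7, q14.
No new states can be added; the closed set is {q2, q3, q5, q7, q8, q9, q14}.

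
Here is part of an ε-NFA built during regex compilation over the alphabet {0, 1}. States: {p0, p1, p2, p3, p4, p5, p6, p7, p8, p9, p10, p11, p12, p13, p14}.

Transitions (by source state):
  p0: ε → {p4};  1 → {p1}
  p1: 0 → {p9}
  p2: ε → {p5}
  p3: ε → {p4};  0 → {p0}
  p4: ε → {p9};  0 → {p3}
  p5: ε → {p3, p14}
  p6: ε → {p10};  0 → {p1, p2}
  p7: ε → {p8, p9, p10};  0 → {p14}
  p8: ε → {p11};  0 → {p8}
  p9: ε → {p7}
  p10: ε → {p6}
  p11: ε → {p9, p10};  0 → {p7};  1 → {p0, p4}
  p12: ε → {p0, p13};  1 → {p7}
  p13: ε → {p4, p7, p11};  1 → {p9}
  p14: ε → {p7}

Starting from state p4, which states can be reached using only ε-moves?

{p4, p6, p7, p8, p9, p10, p11}

Start with {p4}.
From p4 via ε: add p9.
From p9 via ε: add p7.
From p7 via ε: add p8, p10.
From p8 via ε: add p11.
From p10 via ε: add p6.
No new states can be added; the closed set is {p4, p6, p7, p8, p9, p10, p11}.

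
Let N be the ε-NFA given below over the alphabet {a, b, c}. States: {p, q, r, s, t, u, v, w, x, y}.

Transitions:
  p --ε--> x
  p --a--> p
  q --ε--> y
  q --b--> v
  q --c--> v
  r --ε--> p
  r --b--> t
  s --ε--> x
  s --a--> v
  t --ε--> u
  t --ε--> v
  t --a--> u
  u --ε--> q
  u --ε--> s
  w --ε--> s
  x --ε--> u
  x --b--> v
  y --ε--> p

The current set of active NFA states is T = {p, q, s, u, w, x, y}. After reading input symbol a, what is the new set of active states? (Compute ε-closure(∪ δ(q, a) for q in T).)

p on a → {p}.
s on a → {v}.
No a-transition from q, u, w, x, y.
Union after reading a: {p, v}.
Now take the ε-closure:
From p via ε: add x.
From x via ε: add u.
From u via ε: add q, s.
From q via ε: add y.
No new states can be added; the closed set is {p, q, s, u, v, x, y}.

{p, q, s, u, v, x, y}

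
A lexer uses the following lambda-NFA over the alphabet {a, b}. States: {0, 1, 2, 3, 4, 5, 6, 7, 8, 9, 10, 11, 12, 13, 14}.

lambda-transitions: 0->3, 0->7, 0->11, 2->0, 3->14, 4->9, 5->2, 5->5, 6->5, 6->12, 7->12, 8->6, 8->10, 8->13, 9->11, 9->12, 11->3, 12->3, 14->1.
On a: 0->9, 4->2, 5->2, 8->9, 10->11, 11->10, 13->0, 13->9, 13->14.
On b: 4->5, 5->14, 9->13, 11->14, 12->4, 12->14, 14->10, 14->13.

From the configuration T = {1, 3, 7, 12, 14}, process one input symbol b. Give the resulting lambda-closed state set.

12 on b → {4, 14}.
14 on b → {10, 13}.
No b-transition from 1, 3, 7.
Union after reading b: {4, 10, 13, 14}.
Now take the lambda-closure:
From 4 via lambda: add 9.
From 14 via lambda: add 1.
From 9 via lambda: add 11, 12.
From 11 via lambda: add 3.
No new states can be added; the closed set is {1, 3, 4, 9, 10, 11, 12, 13, 14}.

{1, 3, 4, 9, 10, 11, 12, 13, 14}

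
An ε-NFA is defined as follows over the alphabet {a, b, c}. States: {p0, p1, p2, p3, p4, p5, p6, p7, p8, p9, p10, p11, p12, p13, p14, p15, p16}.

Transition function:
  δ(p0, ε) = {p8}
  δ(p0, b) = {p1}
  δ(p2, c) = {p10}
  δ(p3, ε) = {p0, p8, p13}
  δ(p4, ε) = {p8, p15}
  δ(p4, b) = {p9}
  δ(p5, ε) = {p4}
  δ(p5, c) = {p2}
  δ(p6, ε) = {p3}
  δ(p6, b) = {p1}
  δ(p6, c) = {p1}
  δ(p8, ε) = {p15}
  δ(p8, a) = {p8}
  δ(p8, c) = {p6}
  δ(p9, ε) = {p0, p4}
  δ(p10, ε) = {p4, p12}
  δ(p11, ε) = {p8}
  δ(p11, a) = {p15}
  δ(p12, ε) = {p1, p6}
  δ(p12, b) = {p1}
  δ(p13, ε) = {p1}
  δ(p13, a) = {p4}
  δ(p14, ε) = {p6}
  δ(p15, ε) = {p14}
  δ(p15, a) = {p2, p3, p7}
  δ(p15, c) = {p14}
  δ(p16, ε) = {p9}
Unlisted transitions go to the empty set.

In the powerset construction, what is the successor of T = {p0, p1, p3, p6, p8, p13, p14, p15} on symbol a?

{p0, p1, p2, p3, p4, p6, p7, p8, p13, p14, p15}

p8 on a → {p8}.
p13 on a → {p4}.
p15 on a → {p2, p3, p7}.
No a-transition from p0, p1, p3, p6, p14.
Union after reading a: {p2, p3, p4, p7, p8}.
Now take the ε-closure:
From p3 via ε: add p0, p13.
From p4 via ε: add p15.
From p13 via ε: add p1.
From p15 via ε: add p14.
From p14 via ε: add p6.
No new states can be added; the closed set is {p0, p1, p2, p3, p4, p6, p7, p8, p13, p14, p15}.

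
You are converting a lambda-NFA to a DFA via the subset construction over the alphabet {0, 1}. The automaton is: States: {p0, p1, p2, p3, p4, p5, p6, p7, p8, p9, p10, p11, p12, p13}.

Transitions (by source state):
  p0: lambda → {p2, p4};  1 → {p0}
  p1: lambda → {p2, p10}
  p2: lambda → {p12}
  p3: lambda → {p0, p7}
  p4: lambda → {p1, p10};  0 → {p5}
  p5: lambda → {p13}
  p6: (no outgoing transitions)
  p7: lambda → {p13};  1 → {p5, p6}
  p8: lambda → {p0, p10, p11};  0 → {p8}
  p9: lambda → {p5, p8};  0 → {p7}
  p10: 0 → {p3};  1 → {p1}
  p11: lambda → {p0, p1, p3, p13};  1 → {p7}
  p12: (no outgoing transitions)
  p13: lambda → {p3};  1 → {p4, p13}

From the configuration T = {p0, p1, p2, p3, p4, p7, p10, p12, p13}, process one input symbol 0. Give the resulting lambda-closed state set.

p4 on 0 → {p5}.
p10 on 0 → {p3}.
No 0-transition from p0, p1, p2, p3, p7, p12, p13.
Union after reading 0: {p3, p5}.
Now take the lambda-closure:
From p3 via lambda: add p0, p7.
From p5 via lambda: add p13.
From p0 via lambda: add p2, p4.
From p2 via lambda: add p12.
From p4 via lambda: add p1, p10.
No new states can be added; the closed set is {p0, p1, p2, p3, p4, p5, p7, p10, p12, p13}.

{p0, p1, p2, p3, p4, p5, p7, p10, p12, p13}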